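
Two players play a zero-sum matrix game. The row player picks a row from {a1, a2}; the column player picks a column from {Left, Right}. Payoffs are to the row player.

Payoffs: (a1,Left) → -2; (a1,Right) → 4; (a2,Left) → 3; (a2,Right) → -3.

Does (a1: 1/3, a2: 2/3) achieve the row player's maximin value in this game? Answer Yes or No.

No

Against Left this mix gives (1/3)·(-2) + (2/3)·3 = 4/3.
Against Right this mix gives (1/3)·4 + (2/3)·(-3) = -2/3.
The column player will play Right, holding the row player to -2/3. Shifting weight toward the row that does better against Right would raise this floor (the equalizing mix achieves 1/2 against both Right and Left), so the proposed strategy is not optimal.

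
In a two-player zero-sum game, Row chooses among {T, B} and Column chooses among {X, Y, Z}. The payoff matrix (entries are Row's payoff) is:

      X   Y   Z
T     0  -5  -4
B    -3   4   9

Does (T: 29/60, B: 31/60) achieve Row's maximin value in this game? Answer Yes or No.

No

Against X this mix gives (29/60)·0 + (31/60)·(-3) = -31/20.
Against Y this mix gives (29/60)·(-5) + (31/60)·4 = -7/20.
Against Z this mix gives (29/60)·(-4) + (31/60)·9 = 163/60.
Column will play X, holding Row to -31/20. Shifting weight toward the row that does better against X would raise this floor (the equalizing mix achieves -5/4 against both X and Y), so the proposed strategy is not optimal.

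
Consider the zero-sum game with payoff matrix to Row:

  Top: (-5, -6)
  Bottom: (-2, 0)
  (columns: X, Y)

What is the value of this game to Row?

Row minima: Top → -6, Bottom → -2; maximin = -2.
Column maxima: X → -2, Y → 0; minimax = -2.
Since maximin = minimax = -2, there is a saddle point and the value is -2.

-2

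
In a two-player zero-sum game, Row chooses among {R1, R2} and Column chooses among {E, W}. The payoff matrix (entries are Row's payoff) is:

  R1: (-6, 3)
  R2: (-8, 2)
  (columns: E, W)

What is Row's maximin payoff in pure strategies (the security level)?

-6

Row minima: R1 → -6, R2 → -8.
The best of these is -6.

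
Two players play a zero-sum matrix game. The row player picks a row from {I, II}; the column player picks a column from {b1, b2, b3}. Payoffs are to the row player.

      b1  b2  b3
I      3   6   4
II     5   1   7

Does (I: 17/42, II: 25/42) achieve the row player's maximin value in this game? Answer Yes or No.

No

Against b1 this mix gives (17/42)·3 + (25/42)·5 = 88/21.
Against b2 this mix gives (17/42)·6 + (25/42)·1 = 127/42.
Against b3 this mix gives (17/42)·4 + (25/42)·7 = 81/14.
The column player will play b2, holding the row player to 127/42. Shifting weight toward the row that does better against b2 would raise this floor (the equalizing mix achieves 27/7 against both b2 and b1), so the proposed strategy is not optimal.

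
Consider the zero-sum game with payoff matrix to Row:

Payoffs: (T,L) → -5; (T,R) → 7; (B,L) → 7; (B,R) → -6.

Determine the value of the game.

19/25

Row minima: T → -5, B → -6; maximin = -5.
Column maxima: L → 7, R → 7; minimax = 7.
-5 ≠ 7, so there is no saddle point; optimal play is mixed.
Let Row play T with probability p. Expected payoff against L: (-5)p + 7(1−p) = −12p + 7; against R: 7p + (-6)(1−p) = 13p − 6.
Setting these equal: −12p + 7 = 13p − 6 ⇒ −25p = -13 ⇒ p = 13/25, and the value is (-12)·(13/25) + 7 = 19/25.
For Column: with q = P(L), equating T's and B's payoffs gives −12q + 7 = 13q − 6 ⇒ q = 13/25.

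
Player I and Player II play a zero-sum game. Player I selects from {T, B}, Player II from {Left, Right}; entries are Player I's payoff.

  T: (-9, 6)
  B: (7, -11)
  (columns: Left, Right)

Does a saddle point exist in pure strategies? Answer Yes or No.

Row minima: T → -9, B → -11; maximin = -9.
Column maxima: Left → 7, Right → 6; minimax = 6.
-9 ≠ 6, so no pure-strategy equilibrium exists.

No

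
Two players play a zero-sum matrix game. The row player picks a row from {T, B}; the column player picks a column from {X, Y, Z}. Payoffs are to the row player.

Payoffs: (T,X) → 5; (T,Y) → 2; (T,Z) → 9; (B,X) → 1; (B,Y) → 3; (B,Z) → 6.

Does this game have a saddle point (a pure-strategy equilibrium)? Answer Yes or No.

No

Row minima: T → 2, B → 1; maximin = 2.
Column maxima: X → 5, Y → 3, Z → 9; minimax = 3.
2 ≠ 3, so no pure-strategy equilibrium exists.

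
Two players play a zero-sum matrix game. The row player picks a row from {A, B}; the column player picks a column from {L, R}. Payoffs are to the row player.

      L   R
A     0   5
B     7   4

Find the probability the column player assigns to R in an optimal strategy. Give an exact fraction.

Row minima: A → 0, B → 4; maximin = 4.
Column maxima: L → 7, R → 5; minimax = 5.
4 ≠ 5, so there is no saddle point; optimal play is mixed.
Let the row player play A with probability p. Expected payoff against L: 0p + 7(1−p) = −7p + 7; against R: 5p + 4(1−p) = p + 4.
Setting these equal: −7p + 7 = p + 4 ⇒ −8p = -3 ⇒ p = 3/8, and the value is (-7)·(3/8) + 7 = 35/8.
For the column player: with q = P(L), equating A's and B's payoffs gives −5q + 5 = 3q + 4 ⇒ q = 1/8.

7/8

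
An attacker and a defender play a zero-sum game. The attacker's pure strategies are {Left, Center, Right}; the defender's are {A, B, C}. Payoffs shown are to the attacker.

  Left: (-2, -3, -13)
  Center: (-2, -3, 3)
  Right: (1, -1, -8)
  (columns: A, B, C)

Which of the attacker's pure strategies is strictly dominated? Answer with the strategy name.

Right gives a strictly higher payoff than Left against every column: 1 > -2, -1 > -3, -8 > -13.
So Left is strictly dominated and the attacker never plays it.

Left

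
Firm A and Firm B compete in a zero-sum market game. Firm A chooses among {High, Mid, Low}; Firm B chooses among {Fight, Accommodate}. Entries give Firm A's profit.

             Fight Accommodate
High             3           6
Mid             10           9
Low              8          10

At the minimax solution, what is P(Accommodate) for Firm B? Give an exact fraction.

Row minima: High → 3, Mid → 9, Low → 8; maximin = 9.
Column maxima: Fight → 10, Accommodate → 10; minimax = 10.
9 ≠ 10, so there is no saddle point; optimal play is mixed.
High is strictly dominated by Mid, so Firm A never plays it.
On the remaining 2×2 (Mid, Low vs Fight, Accommodate):
Let Firm A play Mid with probability p. Expected payoff against Fight: 10p + 8(1−p) = 2p + 8; against Accommodate: 9p + 10(1−p) = −p + 10.
Setting these equal: 2p + 8 = −p + 10 ⇒ 3p = 2 ⇒ p = 2/3, and the value is (2)·(2/3) + 8 = 28/3.
For Firm B: with q = P(Fight), equating Mid's and Low's payoffs gives q + 9 = −2q + 10 ⇒ q = 1/3.

2/3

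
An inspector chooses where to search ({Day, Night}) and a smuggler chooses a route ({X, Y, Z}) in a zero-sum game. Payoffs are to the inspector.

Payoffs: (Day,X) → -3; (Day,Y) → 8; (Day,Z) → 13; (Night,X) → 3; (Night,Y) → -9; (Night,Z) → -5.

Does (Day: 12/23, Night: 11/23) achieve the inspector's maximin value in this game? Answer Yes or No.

Against X this mix gives (12/23)·(-3) + (11/23)·3 = -3/23.
Against Y this mix gives (12/23)·8 + (11/23)·(-9) = -3/23.
Against Z this mix gives (12/23)·13 + (11/23)·(-5) = 101/23.
All of the smuggler's active replies (X, Y) yield -3/23, and no column does worse for the inspector. The mix makes the smuggler indifferent and guarantees -3/23, so it is optimal.

Yes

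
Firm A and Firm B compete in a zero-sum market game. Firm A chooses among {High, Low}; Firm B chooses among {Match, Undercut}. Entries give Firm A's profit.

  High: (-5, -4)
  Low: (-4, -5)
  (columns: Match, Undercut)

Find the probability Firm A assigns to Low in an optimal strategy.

Row minima: High → -5, Low → -5; maximin = -5.
Column maxima: Match → -4, Undercut → -4; minimax = -4.
-5 ≠ -4, so there is no saddle point; optimal play is mixed.
Let Firm A play High with probability p. Expected payoff against Match: (-5)p + (-4)(1−p) = −p − 4; against Undercut: (-4)p + (-5)(1−p) = p − 5.
Setting these equal: −p − 4 = p − 5 ⇒ −2p = -1 ⇒ p = 1/2, and the value is (-1)·(1/2) − 4 = -9/2.
For Firm B: with q = P(Match), equating High's and Low's payoffs gives −q − 4 = q − 5 ⇒ q = 1/2.

1/2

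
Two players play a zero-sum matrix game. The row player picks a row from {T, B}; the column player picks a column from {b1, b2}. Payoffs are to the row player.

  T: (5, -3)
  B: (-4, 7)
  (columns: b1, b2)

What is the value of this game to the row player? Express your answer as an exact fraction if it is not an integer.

23/19

Row minima: T → -3, B → -4; maximin = -3.
Column maxima: b1 → 5, b2 → 7; minimax = 5.
-3 ≠ 5, so there is no saddle point; optimal play is mixed.
Let the row player play T with probability p. Expected payoff against b1: 5p + (-4)(1−p) = 9p − 4; against b2: (-3)p + 7(1−p) = −10p + 7.
Setting these equal: 9p − 4 = −10p + 7 ⇒ 19p = 11 ⇒ p = 11/19, and the value is (9)·(11/19) − 4 = 23/19.
For the column player: with q = P(b1), equating T's and B's payoffs gives 8q − 3 = −11q + 7 ⇒ q = 10/19.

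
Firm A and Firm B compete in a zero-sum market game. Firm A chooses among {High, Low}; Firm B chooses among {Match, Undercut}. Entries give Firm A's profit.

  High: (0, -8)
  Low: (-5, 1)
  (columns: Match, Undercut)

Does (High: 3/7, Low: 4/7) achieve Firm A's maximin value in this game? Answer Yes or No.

Against Match this mix gives (3/7)·0 + (4/7)·(-5) = -20/7.
Against Undercut this mix gives (3/7)·(-8) + (4/7)·1 = -20/7.
All of Firm B's active replies (Match, Undercut) yield -20/7, and no column does worse for Firm A. The mix makes Firm B indifferent and guarantees -20/7, so it is optimal.

Yes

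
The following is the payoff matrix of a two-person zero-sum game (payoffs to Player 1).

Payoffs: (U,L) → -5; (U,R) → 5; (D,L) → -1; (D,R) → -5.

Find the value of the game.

Row minima: U → -5, D → -5; maximin = -5.
Column maxima: L → -1, R → 5; minimax = -1.
-5 ≠ -1, so there is no saddle point; optimal play is mixed.
Let Player 1 play U with probability p. Expected payoff against L: (-5)p + (-1)(1−p) = −4p − 1; against R: 5p + (-5)(1−p) = 10p − 5.
Setting these equal: −4p − 1 = 10p − 5 ⇒ −14p = -4 ⇒ p = 2/7, and the value is (-4)·(2/7) − 1 = -15/7.
For Player 2: with q = P(L), equating U's and D's payoffs gives −10q + 5 = 4q − 5 ⇒ q = 5/7.

-15/7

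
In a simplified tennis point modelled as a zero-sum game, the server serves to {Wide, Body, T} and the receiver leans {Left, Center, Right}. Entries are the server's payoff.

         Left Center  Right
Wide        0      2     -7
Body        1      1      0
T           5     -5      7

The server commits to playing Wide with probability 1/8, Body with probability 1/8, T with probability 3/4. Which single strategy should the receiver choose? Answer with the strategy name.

If the receiver plays Left, the server's expected payoff is (1/8)·0 + (1/8)·1 + (3/4)·5 = 31/8.
If the receiver plays Center, the server's expected payoff is (1/8)·2 + (1/8)·1 + (3/4)·(-5) = -27/8.
If the receiver plays Right, the server's expected payoff is (1/8)·(-7) + (1/8)·0 + (3/4)·7 = 35/8.
The receiver minimizes the server's payoff; the smallest is -27/8, so the best response is Center.

Center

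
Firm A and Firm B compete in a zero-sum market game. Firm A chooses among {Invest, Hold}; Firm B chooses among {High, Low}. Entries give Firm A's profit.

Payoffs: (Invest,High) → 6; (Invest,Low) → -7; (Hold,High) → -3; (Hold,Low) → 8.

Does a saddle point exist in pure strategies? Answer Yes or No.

Row minima: Invest → -7, Hold → -3; maximin = -3.
Column maxima: High → 6, Low → 8; minimax = 6.
-3 ≠ 6, so no pure-strategy equilibrium exists.

No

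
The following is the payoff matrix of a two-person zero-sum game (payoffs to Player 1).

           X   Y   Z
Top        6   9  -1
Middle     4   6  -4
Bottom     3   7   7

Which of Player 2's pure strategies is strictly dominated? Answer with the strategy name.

Y

X holds Player 1's payoff strictly below Y in every row: 6 < 9, 4 < 6, 3 < 7.
So Y is strictly dominated for Player 2.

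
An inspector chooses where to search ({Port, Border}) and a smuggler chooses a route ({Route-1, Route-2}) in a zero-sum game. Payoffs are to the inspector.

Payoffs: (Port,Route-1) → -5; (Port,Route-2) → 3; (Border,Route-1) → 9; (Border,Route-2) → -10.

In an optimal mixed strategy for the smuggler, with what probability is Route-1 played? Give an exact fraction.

13/27

Row minima: Port → -5, Border → -10; maximin = -5.
Column maxima: Route-1 → 9, Route-2 → 3; minimax = 3.
-5 ≠ 3, so there is no saddle point; optimal play is mixed.
Let the inspector play Port with probability p. Expected payoff against Route-1: (-5)p + 9(1−p) = −14p + 9; against Route-2: 3p + (-10)(1−p) = 13p − 10.
Setting these equal: −14p + 9 = 13p − 10 ⇒ −27p = -19 ⇒ p = 19/27, and the value is (-14)·(19/27) + 9 = -23/27.
For the smuggler: with q = P(Route-1), equating Port's and Border's payoffs gives −8q + 3 = 19q − 10 ⇒ q = 13/27.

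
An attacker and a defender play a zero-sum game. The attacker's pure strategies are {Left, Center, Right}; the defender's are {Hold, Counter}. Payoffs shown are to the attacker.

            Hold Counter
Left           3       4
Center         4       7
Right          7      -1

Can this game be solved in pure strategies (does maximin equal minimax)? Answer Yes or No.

Row minima: Left → 3, Center → 4, Right → -1; maximin = 4.
Column maxima: Hold → 7, Counter → 7; minimax = 7.
4 ≠ 7, so no pure-strategy equilibrium exists.

No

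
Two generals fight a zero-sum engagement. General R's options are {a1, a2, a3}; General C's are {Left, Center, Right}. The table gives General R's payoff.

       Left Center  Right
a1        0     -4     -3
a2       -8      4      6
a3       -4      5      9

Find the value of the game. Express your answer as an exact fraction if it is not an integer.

Row minima: a1 → -4, a2 → -8, a3 → -4; maximin = -4.
Column maxima: Left → 0, Center → 5, Right → 9; minimax = 0.
-4 ≠ 0, so there is no saddle point; optimal play is mixed.
a2 is strictly dominated by a3, so General R never plays it.
Right is strictly dominated by Center (it gives General R strictly more in every row), so General C never plays it.
On the remaining 2×2 (a1, a3 vs Left, Center):
Let General R play a1 with probability p. Expected payoff against Left: 0p + (-4)(1−p) = 4p − 4; against Center: (-4)p + 5(1−p) = −9p + 5.
Setting these equal: 4p − 4 = −9p + 5 ⇒ 13p = 9 ⇒ p = 9/13, and the value is (4)·(9/13) − 4 = -16/13.
For General C: with q = P(Left), equating a1's and a3's payoffs gives 4q − 4 = −9q + 5 ⇒ q = 9/13.

-16/13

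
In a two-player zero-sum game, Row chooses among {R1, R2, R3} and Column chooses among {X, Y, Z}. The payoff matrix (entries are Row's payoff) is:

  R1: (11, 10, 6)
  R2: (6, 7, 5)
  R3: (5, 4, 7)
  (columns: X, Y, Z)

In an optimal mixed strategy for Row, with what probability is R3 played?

Row minima: R1 → 6, R2 → 5, R3 → 4; maximin = 6.
Column maxima: X → 11, Y → 10, Z → 7; minimax = 7.
6 ≠ 7, so there is no saddle point; optimal play is mixed.
R2 is strictly dominated by R1, so Row never plays it.
With R2 eliminated, X is strictly dominated by Y (it gives Row strictly more in every remaining row), so Column never plays it.
On the remaining 2×2 (R1, R3 vs Y, Z):
Let Row play R1 with probability p. Expected payoff against Y: 10p + 4(1−p) = 6p + 4; against Z: 6p + 7(1−p) = −p + 7.
Setting these equal: 6p + 4 = −p + 7 ⇒ 7p = 3 ⇒ p = 3/7, and the value is (6)·(3/7) + 4 = 46/7.
For Column: with q = P(Y), equating R1's and R3's payoffs gives 4q + 6 = −3q + 7 ⇒ q = 1/7.

4/7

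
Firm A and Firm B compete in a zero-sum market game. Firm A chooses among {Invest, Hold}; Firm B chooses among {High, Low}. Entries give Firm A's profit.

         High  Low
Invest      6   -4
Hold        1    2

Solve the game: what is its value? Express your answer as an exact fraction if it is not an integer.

Row minima: Invest → -4, Hold → 1; maximin = 1.
Column maxima: High → 6, Low → 2; minimax = 2.
1 ≠ 2, so there is no saddle point; optimal play is mixed.
Let Firm A play Invest with probability p. Expected payoff against High: 6p + 1(1−p) = 5p + 1; against Low: (-4)p + 2(1−p) = −6p + 2.
Setting these equal: 5p + 1 = −6p + 2 ⇒ 11p = 1 ⇒ p = 1/11, and the value is (5)·(1/11) + 1 = 16/11.
For Firm B: with q = P(High), equating Invest's and Hold's payoffs gives 10q − 4 = −q + 2 ⇒ q = 6/11.

16/11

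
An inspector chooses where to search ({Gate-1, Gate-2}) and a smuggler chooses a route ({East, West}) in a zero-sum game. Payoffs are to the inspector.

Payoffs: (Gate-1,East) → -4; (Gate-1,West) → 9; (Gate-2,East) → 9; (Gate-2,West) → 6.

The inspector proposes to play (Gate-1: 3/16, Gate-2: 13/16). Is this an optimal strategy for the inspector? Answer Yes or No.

Yes

Against East this mix gives (3/16)·(-4) + (13/16)·9 = 105/16.
Against West this mix gives (3/16)·9 + (13/16)·6 = 105/16.
All of the smuggler's active replies (East, West) yield 105/16, and no column does worse for the inspector. The mix makes the smuggler indifferent and guarantees 105/16, so it is optimal.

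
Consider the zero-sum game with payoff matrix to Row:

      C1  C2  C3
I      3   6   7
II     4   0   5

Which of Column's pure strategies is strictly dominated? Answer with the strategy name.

C1 holds Row's payoff strictly below C3 in every row: 3 < 7, 4 < 5.
So C3 is strictly dominated for Column.

C3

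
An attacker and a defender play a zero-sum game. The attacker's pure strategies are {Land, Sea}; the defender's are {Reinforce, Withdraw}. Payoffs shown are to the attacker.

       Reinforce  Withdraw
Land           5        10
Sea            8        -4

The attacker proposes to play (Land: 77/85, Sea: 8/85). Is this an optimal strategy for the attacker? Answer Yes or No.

Against Reinforce this mix gives (77/85)·5 + (8/85)·8 = 449/85.
Against Withdraw this mix gives (77/85)·10 + (8/85)·(-4) = 738/85.
The defender will play Reinforce, holding the attacker to 449/85. Shifting weight toward the row that does better against Reinforce would raise this floor (the equalizing mix achieves 100/17 against both Reinforce and Withdraw), so the proposed strategy is not optimal.

No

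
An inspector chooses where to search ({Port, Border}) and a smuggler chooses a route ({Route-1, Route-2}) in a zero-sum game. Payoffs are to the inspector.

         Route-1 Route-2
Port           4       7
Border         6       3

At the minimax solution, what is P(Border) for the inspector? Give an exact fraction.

Row minima: Port → 4, Border → 3; maximin = 4.
Column maxima: Route-1 → 6, Route-2 → 7; minimax = 6.
4 ≠ 6, so there is no saddle point; optimal play is mixed.
Let the inspector play Port with probability p. Expected payoff against Route-1: 4p + 6(1−p) = −2p + 6; against Route-2: 7p + 3(1−p) = 4p + 3.
Setting these equal: −2p + 6 = 4p + 3 ⇒ −6p = -3 ⇒ p = 1/2, and the value is (-2)·(1/2) + 6 = 5.
For the smuggler: with q = P(Route-1), equating Port's and Border's payoffs gives −3q + 7 = 3q + 3 ⇒ q = 2/3.

1/2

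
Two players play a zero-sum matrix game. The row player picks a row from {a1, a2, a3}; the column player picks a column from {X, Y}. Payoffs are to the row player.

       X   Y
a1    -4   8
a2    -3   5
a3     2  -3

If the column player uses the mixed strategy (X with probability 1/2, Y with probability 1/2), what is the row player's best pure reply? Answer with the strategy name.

a1

Expected payoff of a1: (1/2)·(-4) + (1/2)·8 = 2.
Expected payoff of a2: (1/2)·(-3) + (1/2)·5 = 1.
Expected payoff of a3: (1/2)·2 + (1/2)·(-3) = -1/2.
The largest is 2, so the row player's best response is a1.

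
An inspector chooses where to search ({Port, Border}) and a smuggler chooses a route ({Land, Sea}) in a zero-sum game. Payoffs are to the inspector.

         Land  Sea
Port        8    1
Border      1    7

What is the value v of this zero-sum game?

55/13

Row minima: Port → 1, Border → 1; maximin = 1.
Column maxima: Land → 8, Sea → 7; minimax = 7.
1 ≠ 7, so there is no saddle point; optimal play is mixed.
Let the inspector play Port with probability p. Expected payoff against Land: 8p + 1(1−p) = 7p + 1; against Sea: 1p + 7(1−p) = −6p + 7.
Setting these equal: 7p + 1 = −6p + 7 ⇒ 13p = 6 ⇒ p = 6/13, and the value is (7)·(6/13) + 1 = 55/13.
For the smuggler: with q = P(Land), equating Port's and Border's payoffs gives 7q + 1 = −6q + 7 ⇒ q = 6/13.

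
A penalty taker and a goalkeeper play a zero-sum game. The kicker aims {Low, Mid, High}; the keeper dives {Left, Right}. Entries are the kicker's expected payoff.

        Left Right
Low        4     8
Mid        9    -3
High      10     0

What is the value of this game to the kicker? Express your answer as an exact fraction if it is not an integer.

Row minima: Low → 4, Mid → -3, High → 0; maximin = 4.
Column maxima: Left → 10, Right → 8; minimax = 8.
4 ≠ 8, so there is no saddle point; optimal play is mixed.
Mid is strictly dominated by High, so the kicker never plays it.
On the remaining 2×2 (Low, High vs Left, Right):
Let the kicker play Low with probability p. Expected payoff against Left: 4p + 10(1−p) = −6p + 10; against Right: 8p + 0(1−p) = 8p.
Setting these equal: −6p + 10 = 8p ⇒ −14p = -10 ⇒ p = 5/7, and the value is (-6)·(5/7) + 10 = 40/7.
For the keeper: with q = P(Left), equating Low's and High's payoffs gives −4q + 8 = 10q ⇒ q = 4/7.

40/7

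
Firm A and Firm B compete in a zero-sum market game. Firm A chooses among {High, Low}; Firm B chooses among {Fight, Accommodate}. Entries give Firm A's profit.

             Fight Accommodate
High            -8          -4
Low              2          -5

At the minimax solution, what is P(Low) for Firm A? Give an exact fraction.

Row minima: High → -8, Low → -5; maximin = -5.
Column maxima: Fight → 2, Accommodate → -4; minimax = -4.
-5 ≠ -4, so there is no saddle point; optimal play is mixed.
Let Firm A play High with probability p. Expected payoff against Fight: (-8)p + 2(1−p) = −10p + 2; against Accommodate: (-4)p + (-5)(1−p) = p − 5.
Setting these equal: −10p + 2 = p − 5 ⇒ −11p = -7 ⇒ p = 7/11, and the value is (-10)·(7/11) + 2 = -48/11.
For Firm B: with q = P(Fight), equating High's and Low's payoffs gives −4q − 4 = 7q − 5 ⇒ q = 1/11.

4/11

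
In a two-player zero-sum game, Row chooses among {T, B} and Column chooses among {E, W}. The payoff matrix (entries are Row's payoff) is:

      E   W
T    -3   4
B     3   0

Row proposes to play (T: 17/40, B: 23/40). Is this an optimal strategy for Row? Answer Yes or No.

Against E this mix gives (17/40)·(-3) + (23/40)·3 = 9/20.
Against W this mix gives (17/40)·4 + (23/40)·0 = 17/10.
Column will play E, holding Row to 9/20. Shifting weight toward the row that does better against E would raise this floor (the equalizing mix achieves 6/5 against both E and W), so the proposed strategy is not optimal.

No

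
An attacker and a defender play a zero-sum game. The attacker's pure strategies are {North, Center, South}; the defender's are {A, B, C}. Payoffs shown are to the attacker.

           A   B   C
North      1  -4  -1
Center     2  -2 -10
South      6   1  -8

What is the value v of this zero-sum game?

Row minima: North → -4, Center → -10, South → -8; maximin = -4.
Column maxima: A → 6, B → 1, C → -1; minimax = -1.
-4 ≠ -1, so there is no saddle point; optimal play is mixed.
Center is strictly dominated by South, so the attacker never plays it.
A is strictly dominated by B (it gives the attacker strictly more in every row), so the defender never plays it.
On the remaining 2×2 (North, South vs B, C):
Let the attacker play North with probability p. Expected payoff against B: (-4)p + 1(1−p) = −5p + 1; against C: (-1)p + (-8)(1−p) = 7p − 8.
Setting these equal: −5p + 1 = 7p − 8 ⇒ −12p = -9 ⇒ p = 3/4, and the value is (-5)·(3/4) + 1 = -11/4.
For the defender: with q = P(B), equating North's and South's payoffs gives −3q − 1 = 9q − 8 ⇒ q = 7/12.

-11/4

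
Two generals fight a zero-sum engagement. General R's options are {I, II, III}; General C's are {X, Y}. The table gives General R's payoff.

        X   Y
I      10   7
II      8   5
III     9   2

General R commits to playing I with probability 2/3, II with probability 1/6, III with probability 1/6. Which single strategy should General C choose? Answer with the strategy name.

If General C plays X, General R's expected payoff is (2/3)·10 + (1/6)·8 + (1/6)·9 = 19/2.
If General C plays Y, General R's expected payoff is (2/3)·7 + (1/6)·5 + (1/6)·2 = 35/6.
General C minimizes General R's payoff; the smallest is 35/6, so the best response is Y.

Y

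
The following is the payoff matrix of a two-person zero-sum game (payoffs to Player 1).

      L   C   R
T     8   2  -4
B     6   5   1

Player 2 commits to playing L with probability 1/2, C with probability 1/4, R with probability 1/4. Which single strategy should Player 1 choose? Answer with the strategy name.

Expected payoff of T: (1/2)·8 + (1/4)·2 + (1/4)·(-4) = 7/2.
Expected payoff of B: (1/2)·6 + (1/4)·5 + (1/4)·1 = 9/2.
The largest is 9/2, so Player 1's best response is B.

B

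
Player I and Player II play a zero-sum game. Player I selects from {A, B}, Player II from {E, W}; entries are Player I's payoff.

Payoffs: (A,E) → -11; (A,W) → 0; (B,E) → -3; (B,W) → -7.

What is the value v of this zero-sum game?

Row minima: A → -11, B → -7; maximin = -7.
Column maxima: E → -3, W → 0; minimax = -3.
-7 ≠ -3, so there is no saddle point; optimal play is mixed.
Let Player I play A with probability p. Expected payoff against E: (-11)p + (-3)(1−p) = −8p − 3; against W: 0p + (-7)(1−p) = 7p − 7.
Setting these equal: −8p − 3 = 7p − 7 ⇒ −15p = -4 ⇒ p = 4/15, and the value is (-8)·(4/15) − 3 = -77/15.
For Player II: with q = P(E), equating A's and B's payoffs gives −11q = 4q − 7 ⇒ q = 7/15.

-77/15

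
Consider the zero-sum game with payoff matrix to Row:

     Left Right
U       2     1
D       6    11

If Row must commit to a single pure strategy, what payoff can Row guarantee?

6

Row minima: U → 1, D → 6.
The best of these is 6.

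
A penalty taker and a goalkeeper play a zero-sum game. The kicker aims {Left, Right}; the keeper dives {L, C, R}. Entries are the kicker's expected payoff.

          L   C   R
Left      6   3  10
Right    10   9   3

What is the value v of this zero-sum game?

Row minima: Left → 3, Right → 3; maximin = 3.
Column maxima: L → 10, C → 9, R → 10; minimax = 9.
3 ≠ 9, so there is no saddle point; optimal play is mixed.
L is strictly dominated by C (it gives the kicker strictly more in every row), so the keeper never plays it.
On the remaining 2×2 (Left, Right vs C, R):
Let the kicker play Left with probability p. Expected payoff against C: 3p + 9(1−p) = −6p + 9; against R: 10p + 3(1−p) = 7p + 3.
Setting these equal: −6p + 9 = 7p + 3 ⇒ −13p = -6 ⇒ p = 6/13, and the value is (-6)·(6/13) + 9 = 81/13.
For the keeper: with q = P(C), equating Left's and Right's payoffs gives −7q + 10 = 6q + 3 ⇒ q = 7/13.

81/13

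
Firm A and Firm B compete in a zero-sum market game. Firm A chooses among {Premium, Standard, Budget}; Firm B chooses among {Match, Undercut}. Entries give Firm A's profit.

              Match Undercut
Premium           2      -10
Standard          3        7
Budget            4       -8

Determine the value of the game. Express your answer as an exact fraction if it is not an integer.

13/4

Row minima: Premium → -10, Standard → 3, Budget → -8; maximin = 3.
Column maxima: Match → 4, Undercut → 7; minimax = 4.
3 ≠ 4, so there is no saddle point; optimal play is mixed.
Premium is strictly dominated by Standard, so Firm A never plays it.
On the remaining 2×2 (Standard, Budget vs Match, Undercut):
Let Firm A play Standard with probability p. Expected payoff against Match: 3p + 4(1−p) = −p + 4; against Undercut: 7p + (-8)(1−p) = 15p − 8.
Setting these equal: −p + 4 = 15p − 8 ⇒ −16p = -12 ⇒ p = 3/4, and the value is (-1)·(3/4) + 4 = 13/4.
For Firm B: with q = P(Match), equating Standard's and Budget's payoffs gives −4q + 7 = 12q − 8 ⇒ q = 15/16.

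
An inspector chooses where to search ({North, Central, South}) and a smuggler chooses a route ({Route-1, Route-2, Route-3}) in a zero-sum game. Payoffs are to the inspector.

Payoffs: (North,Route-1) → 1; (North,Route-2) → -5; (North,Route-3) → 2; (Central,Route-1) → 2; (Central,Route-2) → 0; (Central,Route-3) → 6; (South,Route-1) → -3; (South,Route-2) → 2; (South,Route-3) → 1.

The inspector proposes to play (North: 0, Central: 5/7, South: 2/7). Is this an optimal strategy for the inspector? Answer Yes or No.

Yes

Against Route-1 this mix gives (5/7)·2 + (2/7)·(-3) = 4/7.
Against Route-2 this mix gives (5/7)·0 + (2/7)·2 = 4/7.
Against Route-3 this mix gives (5/7)·6 + (2/7)·1 = 32/7.
All of the smuggler's active replies (Route-1, Route-2) yield 4/7, and no column does worse for the inspector. The mix makes the smuggler indifferent and guarantees 4/7, so it is optimal.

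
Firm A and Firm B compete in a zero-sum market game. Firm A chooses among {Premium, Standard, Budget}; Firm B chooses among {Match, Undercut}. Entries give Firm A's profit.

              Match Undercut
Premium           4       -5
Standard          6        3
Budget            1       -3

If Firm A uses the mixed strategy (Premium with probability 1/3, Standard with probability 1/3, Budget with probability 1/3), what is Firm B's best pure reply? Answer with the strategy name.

If Firm B plays Match, Firm A's expected payoff is (1/3)·4 + (1/3)·6 + (1/3)·1 = 11/3.
If Firm B plays Undercut, Firm A's expected payoff is (1/3)·(-5) + (1/3)·3 + (1/3)·(-3) = -5/3.
Firm B minimizes Firm A's payoff; the smallest is -5/3, so the best response is Undercut.

Undercut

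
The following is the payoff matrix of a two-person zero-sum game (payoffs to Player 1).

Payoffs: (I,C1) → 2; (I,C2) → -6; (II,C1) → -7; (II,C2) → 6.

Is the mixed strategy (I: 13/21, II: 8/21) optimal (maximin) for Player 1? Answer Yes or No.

Against C1 this mix gives (13/21)·2 + (8/21)·(-7) = -10/7.
Against C2 this mix gives (13/21)·(-6) + (8/21)·6 = -10/7.
All of Player 2's active replies (C1, C2) yield -10/7, and no column does worse for Player 1. The mix makes Player 2 indifferent and guarantees -10/7, so it is optimal.

Yes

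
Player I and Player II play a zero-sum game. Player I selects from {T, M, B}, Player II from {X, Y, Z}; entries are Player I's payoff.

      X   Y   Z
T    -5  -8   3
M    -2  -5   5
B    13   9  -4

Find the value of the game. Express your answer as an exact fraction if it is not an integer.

25/23

Row minima: T → -8, M → -5, B → -4; maximin = -4.
Column maxima: X → 13, Y → 9, Z → 5; minimax = 5.
-4 ≠ 5, so there is no saddle point; optimal play is mixed.
T is strictly dominated by M, so Player I never plays it.
X is strictly dominated by Y (it gives Player I strictly more in every row), so Player II never plays it.
On the remaining 2×2 (M, B vs Y, Z):
Let Player I play M with probability p. Expected payoff against Y: (-5)p + 9(1−p) = −14p + 9; against Z: 5p + (-4)(1−p) = 9p − 4.
Setting these equal: −14p + 9 = 9p − 4 ⇒ −23p = -13 ⇒ p = 13/23, and the value is (-14)·(13/23) + 9 = 25/23.
For Player II: with q = P(Y), equating M's and B's payoffs gives −10q + 5 = 13q − 4 ⇒ q = 9/23.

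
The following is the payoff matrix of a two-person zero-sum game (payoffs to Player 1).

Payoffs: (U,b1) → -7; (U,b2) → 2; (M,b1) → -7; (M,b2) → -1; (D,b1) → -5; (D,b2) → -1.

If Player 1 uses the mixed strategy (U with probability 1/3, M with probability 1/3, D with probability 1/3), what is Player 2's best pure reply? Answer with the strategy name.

If Player 2 plays b1, Player 1's expected payoff is (1/3)·(-7) + (1/3)·(-7) + (1/3)·(-5) = -19/3.
If Player 2 plays b2, Player 1's expected payoff is (1/3)·2 + (1/3)·(-1) + (1/3)·(-1) = 0.
Player 2 minimizes Player 1's payoff; the smallest is -19/3, so the best response is b1.

b1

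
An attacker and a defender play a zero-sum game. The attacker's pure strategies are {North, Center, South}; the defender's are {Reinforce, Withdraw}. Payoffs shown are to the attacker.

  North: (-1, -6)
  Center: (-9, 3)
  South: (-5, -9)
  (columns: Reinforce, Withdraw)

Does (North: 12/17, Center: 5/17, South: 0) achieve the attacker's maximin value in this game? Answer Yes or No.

Yes

Against Reinforce this mix gives (12/17)·(-1) + (5/17)·(-9) = -57/17.
Against Withdraw this mix gives (12/17)·(-6) + (5/17)·3 = -57/17.
All of the defender's active replies (Reinforce, Withdraw) yield -57/17, and no column does worse for the attacker. The mix makes the defender indifferent and guarantees -57/17, so it is optimal.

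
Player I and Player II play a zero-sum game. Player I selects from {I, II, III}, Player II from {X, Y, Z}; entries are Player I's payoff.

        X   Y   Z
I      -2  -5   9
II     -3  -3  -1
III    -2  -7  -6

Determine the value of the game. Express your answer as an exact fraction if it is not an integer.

Row minima: I → -5, II → -3, III → -7; maximin = -3.
Column maxima: X → -2, Y → -3, Z → 9; minimax = -3.
Since maximin = minimax = -3, there is a saddle point and the value is -3.

-3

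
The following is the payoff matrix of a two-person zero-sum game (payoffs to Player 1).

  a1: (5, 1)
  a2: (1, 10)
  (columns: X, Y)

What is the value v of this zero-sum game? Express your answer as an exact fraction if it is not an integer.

Row minima: a1 → 1, a2 → 1; maximin = 1.
Column maxima: X → 5, Y → 10; minimax = 5.
1 ≠ 5, so there is no saddle point; optimal play is mixed.
Let Player 1 play a1 with probability p. Expected payoff against X: 5p + 1(1−p) = 4p + 1; against Y: 1p + 10(1−p) = −9p + 10.
Setting these equal: 4p + 1 = −9p + 10 ⇒ 13p = 9 ⇒ p = 9/13, and the value is (4)·(9/13) + 1 = 49/13.
For Player 2: with q = P(X), equating a1's and a2's payoffs gives 4q + 1 = −9q + 10 ⇒ q = 9/13.

49/13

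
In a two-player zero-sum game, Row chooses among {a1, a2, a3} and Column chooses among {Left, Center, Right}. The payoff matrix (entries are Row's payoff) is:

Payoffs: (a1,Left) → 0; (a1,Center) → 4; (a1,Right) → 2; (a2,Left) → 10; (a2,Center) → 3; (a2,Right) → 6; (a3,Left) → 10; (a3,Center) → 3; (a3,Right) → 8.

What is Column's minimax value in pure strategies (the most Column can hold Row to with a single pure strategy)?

Column maxima: Left → 10, Center → 4, Right → 8.
The smallest of these is 4.

4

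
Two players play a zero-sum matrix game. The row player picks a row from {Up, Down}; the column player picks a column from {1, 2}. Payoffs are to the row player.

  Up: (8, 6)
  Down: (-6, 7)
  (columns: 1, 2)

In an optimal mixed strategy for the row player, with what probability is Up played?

Row minima: Up → 6, Down → -6; maximin = 6.
Column maxima: 1 → 8, 2 → 7; minimax = 7.
6 ≠ 7, so there is no saddle point; optimal play is mixed.
Let the row player play Up with probability p. Expected payoff against 1: 8p + (-6)(1−p) = 14p − 6; against 2: 6p + 7(1−p) = −p + 7.
Setting these equal: 14p − 6 = −p + 7 ⇒ 15p = 13 ⇒ p = 13/15, and the value is (14)·(13/15) − 6 = 92/15.
For the column player: with q = P(1), equating Up's and Down's payoffs gives 2q + 6 = −13q + 7 ⇒ q = 1/15.

13/15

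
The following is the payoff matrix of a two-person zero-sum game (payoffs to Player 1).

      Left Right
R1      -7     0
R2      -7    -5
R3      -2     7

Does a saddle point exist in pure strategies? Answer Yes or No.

Row minima: R1 → -7, R2 → -7, R3 → -2; maximin = -2.
Column maxima: Left → -2, Right → 7; minimax = -2.
maximin = minimax = -2, so a saddle point exists.

Yes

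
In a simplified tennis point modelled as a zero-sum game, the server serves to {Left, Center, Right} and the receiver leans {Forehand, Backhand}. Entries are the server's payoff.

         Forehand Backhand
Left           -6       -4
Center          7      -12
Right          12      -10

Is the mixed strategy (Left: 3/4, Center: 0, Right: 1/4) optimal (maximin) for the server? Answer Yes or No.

No

Against Forehand this mix gives (3/4)·(-6) + (1/4)·12 = -3/2.
Against Backhand this mix gives (3/4)·(-4) + (1/4)·(-10) = -11/2.
The receiver will play Backhand, holding the server to -11/2. Shifting weight toward the row that does better against Backhand would raise this floor (the equalizing mix achieves -9/2 against both Backhand and Forehand), so the proposed strategy is not optimal.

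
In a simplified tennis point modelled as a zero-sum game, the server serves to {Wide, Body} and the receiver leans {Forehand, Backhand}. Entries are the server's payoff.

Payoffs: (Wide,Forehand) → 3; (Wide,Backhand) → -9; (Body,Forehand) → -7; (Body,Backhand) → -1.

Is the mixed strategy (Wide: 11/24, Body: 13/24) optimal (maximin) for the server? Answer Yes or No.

Against Forehand this mix gives (11/24)·3 + (13/24)·(-7) = -29/12.
Against Backhand this mix gives (11/24)·(-9) + (13/24)·(-1) = -14/3.
The receiver will play Backhand, holding the server to -14/3. Shifting weight toward the row that does better against Backhand would raise this floor (the equalizing mix achieves -11/3 against both Backhand and Forehand), so the proposed strategy is not optimal.

No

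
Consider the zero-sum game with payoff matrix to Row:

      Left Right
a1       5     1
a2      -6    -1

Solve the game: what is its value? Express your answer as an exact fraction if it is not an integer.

1

Row minima: a1 → 1, a2 → -6; maximin = 1.
Column maxima: Left → 5, Right → 1; minimax = 1.
Since maximin = minimax = 1, there is a saddle point and the value is 1.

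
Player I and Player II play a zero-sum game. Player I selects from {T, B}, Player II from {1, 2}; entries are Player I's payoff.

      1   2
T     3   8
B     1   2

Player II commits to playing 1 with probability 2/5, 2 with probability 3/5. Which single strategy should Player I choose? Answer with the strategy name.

Expected payoff of T: (2/5)·3 + (3/5)·8 = 6.
Expected payoff of B: (2/5)·1 + (3/5)·2 = 8/5.
The largest is 6, so Player I's best response is T.

T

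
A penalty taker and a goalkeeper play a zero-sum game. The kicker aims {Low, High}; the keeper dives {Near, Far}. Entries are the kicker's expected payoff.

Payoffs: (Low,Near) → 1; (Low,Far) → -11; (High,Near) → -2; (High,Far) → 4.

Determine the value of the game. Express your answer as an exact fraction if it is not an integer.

Row minima: Low → -11, High → -2; maximin = -2.
Column maxima: Near → 1, Far → 4; minimax = 1.
-2 ≠ 1, so there is no saddle point; optimal play is mixed.
Let the kicker play Low with probability p. Expected payoff against Near: 1p + (-2)(1−p) = 3p − 2; against Far: (-11)p + 4(1−p) = −15p + 4.
Setting these equal: 3p − 2 = −15p + 4 ⇒ 18p = 6 ⇒ p = 1/3, and the value is (3)·(1/3) − 2 = -1.
For the keeper: with q = P(Near), equating Low's and High's payoffs gives 12q − 11 = −6q + 4 ⇒ q = 5/6.

-1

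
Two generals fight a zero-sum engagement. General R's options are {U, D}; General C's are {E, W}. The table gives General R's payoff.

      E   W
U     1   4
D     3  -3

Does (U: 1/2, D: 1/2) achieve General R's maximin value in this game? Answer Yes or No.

Against E this mix gives (1/2)·1 + (1/2)·3 = 2.
Against W this mix gives (1/2)·4 + (1/2)·(-3) = 1/2.
General C will play W, holding General R to 1/2. Shifting weight toward the row that does better against W would raise this floor (the equalizing mix achieves 5/3 against both W and E), so the proposed strategy is not optimal.

No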